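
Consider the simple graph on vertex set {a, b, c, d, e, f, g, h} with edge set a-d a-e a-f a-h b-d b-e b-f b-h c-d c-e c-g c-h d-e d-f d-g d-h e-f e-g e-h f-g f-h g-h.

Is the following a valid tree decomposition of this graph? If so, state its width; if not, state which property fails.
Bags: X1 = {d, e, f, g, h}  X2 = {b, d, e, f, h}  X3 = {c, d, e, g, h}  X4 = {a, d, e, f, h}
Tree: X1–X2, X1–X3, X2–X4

Every vertex of G appears in some bag (union = {a, b, c, d, e, f, g, h}); every edge is covered by a bag; and for each vertex v the set of bags containing v is connected in the bag tree. The decomposition is therefore valid. The largest bag has 5 vertices, so the width is 4.

Yes; width 4.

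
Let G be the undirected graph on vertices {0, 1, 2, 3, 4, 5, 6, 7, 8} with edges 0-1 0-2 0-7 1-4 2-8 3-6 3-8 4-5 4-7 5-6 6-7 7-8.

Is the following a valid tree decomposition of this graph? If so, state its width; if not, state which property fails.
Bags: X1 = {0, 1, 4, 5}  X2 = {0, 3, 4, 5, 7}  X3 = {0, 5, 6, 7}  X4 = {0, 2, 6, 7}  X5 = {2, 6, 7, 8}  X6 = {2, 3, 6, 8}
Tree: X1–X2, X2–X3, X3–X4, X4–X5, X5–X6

No — bags containing vertex 3 are not connected in the tree.

A tree decomposition must satisfy three properties: every vertex lies in some bag; for every edge, both endpoints lie together in some bag; and for every vertex, the bags containing it form a connected subtree. Here bags containing vertex 3 are not connected in the tree, so the decomposition is invalid.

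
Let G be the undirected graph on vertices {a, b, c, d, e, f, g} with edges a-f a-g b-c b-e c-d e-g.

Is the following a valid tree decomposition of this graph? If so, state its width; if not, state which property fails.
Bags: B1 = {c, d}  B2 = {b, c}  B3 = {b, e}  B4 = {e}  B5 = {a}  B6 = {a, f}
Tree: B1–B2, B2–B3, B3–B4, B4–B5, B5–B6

No — vertex g appears in no bag.

A tree decomposition must satisfy three properties: every vertex lies in some bag; for every edge, both endpoints lie together in some bag; and for every vertex, the bags containing it form a connected subtree. Here vertex g appears in no bag, so the decomposition is invalid.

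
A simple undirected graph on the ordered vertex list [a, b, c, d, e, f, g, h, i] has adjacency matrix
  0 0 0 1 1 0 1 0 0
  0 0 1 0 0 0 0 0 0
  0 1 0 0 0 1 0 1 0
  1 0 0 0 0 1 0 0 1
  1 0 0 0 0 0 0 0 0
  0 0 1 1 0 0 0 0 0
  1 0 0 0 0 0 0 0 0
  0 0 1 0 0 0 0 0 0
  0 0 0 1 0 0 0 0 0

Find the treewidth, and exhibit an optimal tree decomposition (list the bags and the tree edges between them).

Treewidth 1.
One such decomposition:
Bags: B1 = {d, i}  B2 = {d, f}  B3 = {c, f}  B4 = {b, c}  B5 = {a, d}  B6 = {c, h}  B7 = {a, g}  B8 = {a, e}
Tree: B1–B2, B2–B3, B3–B4, B1–B5, B4–B6, B5–B7, B7–B8

Each bag holds 2 vertices, so the decomposition has width 1, which upper-bounds the treewidth. Any graph with an edge has treewidth ≥ 1, and G has the edge i–d. The upper and lower bounds meet at 1, so that is the treewidth.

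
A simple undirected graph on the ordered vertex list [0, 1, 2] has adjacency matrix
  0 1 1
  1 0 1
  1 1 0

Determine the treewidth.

2

A width-2 tree decomposition is:
Bags: B1 = {0, 1, 2}
Tree: (single bag)
A single bag containing all 3 vertices is trivially a valid decomposition of width 2. For the lower bound, the 3 vertices {0, 1, 2} are pairwise adjacent, and any tree decomposition puts a clique entirely inside one bag — forcing width ≥ 2. Combining the bounds, tw(G) = 2.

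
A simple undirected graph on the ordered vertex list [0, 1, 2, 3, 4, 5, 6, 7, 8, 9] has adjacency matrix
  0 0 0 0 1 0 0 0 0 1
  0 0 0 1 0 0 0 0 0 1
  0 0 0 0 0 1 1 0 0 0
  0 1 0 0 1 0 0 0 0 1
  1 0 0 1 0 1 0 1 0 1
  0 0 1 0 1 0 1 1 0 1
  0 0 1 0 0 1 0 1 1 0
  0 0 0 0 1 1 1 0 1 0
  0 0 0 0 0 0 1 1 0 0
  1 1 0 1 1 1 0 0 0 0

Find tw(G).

2

A width-2 tree decomposition is:
Bags: B1 = {4, 5, 9}  B2 = {0, 4, 9}  B3 = {4, 5, 7}  B4 = {3, 4, 9}  B5 = {1, 3, 9}  B6 = {5, 6, 7}  B7 = {2, 5, 6}  B8 = {6, 7, 8}
Tree: B1–B2, B1–B3, B1–B4, B4–B5, B3–B6, B6–B7, B6–B8
Each bag holds 3 vertices, so the decomposition has width 2, which upper-bounds the treewidth. Conversely, {1, 3, 9} is a clique of size 3, and the vertices of any clique must share a bag in every tree decomposition; so some bag has ≥ 3 vertices and tw(G) ≥ 2. The upper and lower bounds meet at 2, so that is the treewidth.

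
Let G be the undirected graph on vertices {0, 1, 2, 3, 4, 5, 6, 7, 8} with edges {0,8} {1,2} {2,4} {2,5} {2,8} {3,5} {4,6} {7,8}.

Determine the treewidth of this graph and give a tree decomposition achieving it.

Treewidth 1.
Bags: B1 = {2, 4}  B2 = {2, 8}  B3 = {7, 8}  B4 = {1, 2}  B5 = {2, 5}  B6 = {3, 5}  B7 = {0, 8}  B8 = {4, 6}
Tree: B1–B2, B2–B3, B1–B4, B2–B5, B5–B6, B3–B7, B1–B8

Each bag holds 2 vertices, so the decomposition has width 1, which upper-bounds the treewidth. Any graph with an edge has treewidth ≥ 1, and G has the edge 2–4. Therefore the treewidth is 1.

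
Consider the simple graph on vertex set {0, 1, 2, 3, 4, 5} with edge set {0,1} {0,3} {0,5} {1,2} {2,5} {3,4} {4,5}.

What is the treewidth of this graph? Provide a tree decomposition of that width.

Treewidth 2.
Bags: B1 = {0, 3, 4}  B2 = {0, 4, 5}  B3 = {0, 1, 5}  B4 = {1, 2, 5}
Tree: B1–B2, B2–B3, B3–B4

Every bag has size at most 3, so the width is 3 − 1 = 2 and tw(G) ≤ 2. The edges 3–4–5–0–3 form a cycle, so G is not a tree and its treewidth is at least 2. Therefore the treewidth is 2.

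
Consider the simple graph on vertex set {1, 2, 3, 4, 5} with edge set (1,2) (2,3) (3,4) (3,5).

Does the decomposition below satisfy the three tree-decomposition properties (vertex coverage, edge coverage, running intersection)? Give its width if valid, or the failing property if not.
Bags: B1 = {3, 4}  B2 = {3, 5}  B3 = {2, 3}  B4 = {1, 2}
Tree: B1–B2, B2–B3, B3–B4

Yes; width 1.

Vertex coverage: the bags together contain {1, 2, 3, 4, 5}, the full vertex set. Edge coverage: each edge of G has both endpoints in at least one bag. Running intersection: for every vertex, the bags containing it form a connected subtree. All three properties hold, so this is a valid tree decomposition of width max|bag| − 1 = 1, and hence tw(G) ≤ 1.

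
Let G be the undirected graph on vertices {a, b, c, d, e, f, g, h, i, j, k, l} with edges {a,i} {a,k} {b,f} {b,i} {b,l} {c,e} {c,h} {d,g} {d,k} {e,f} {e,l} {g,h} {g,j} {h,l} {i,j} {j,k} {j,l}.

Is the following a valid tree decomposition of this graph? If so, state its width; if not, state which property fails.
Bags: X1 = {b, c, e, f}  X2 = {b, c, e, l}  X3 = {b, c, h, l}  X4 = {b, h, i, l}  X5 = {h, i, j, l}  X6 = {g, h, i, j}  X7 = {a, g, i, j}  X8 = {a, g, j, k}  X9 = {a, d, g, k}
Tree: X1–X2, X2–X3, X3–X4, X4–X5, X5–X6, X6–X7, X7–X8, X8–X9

Checking the three conditions: (i) the bags cover all of {a, b, c, d, e, f, g, h, i, j, k, l}; (ii) for each edge, some bag contains both endpoints; (iii) the bags containing any fixed vertex form a subtree. All hold, so the decomposition is valid with width 4 − 1 = 3.

Yes; width 3.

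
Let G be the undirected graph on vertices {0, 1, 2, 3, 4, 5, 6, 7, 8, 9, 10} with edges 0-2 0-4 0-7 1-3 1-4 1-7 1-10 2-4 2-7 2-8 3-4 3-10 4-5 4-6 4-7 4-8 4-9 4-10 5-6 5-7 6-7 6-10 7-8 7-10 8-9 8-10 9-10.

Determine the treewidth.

3

A width-3 tree decomposition is:
Bags: B1 = {4, 6, 7, 10}  B2 = {1, 4, 7, 10}  B3 = {4, 7, 8, 10}  B4 = {2, 4, 7, 8}  B5 = {0, 2, 4, 7}  B6 = {1, 3, 4, 10}  B7 = {4, 8, 9, 10}  B8 = {4, 5, 6, 7}
Tree: B1–B2, B1–B3, B3–B4, B4–B5, B2–B6, B3–B7, B1–B8
Each bag holds 4 vertices, so the decomposition has width 3, which upper-bounds the treewidth. For the lower bound, the 4 vertices {4, 8, 9, 10} are pairwise adjacent, and any tree decomposition puts a clique entirely inside one bag — forcing width ≥ 3. Hence tw(G) = 3 exactly.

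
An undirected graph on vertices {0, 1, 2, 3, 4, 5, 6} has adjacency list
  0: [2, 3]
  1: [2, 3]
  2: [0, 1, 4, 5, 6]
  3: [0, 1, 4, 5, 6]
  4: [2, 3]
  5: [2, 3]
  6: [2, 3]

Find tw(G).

2

A width-2 tree decomposition is:
Bags: B1 = {2, 3, 6}  B2 = {2, 3, 5}  B3 = {1, 2, 3}  B4 = {0, 2, 3}  B5 = {2, 3, 4}
Tree: B1–B2, B2–B3, B3–B4, B4–B5
The largest bag has 3 vertices, giving width 2; this decomposition certifies tw(G) ≤ 2. The edges 3–6–2–5–3 form a cycle, so G is not a tree and its treewidth is at least 2. Combining the bounds, tw(G) = 2.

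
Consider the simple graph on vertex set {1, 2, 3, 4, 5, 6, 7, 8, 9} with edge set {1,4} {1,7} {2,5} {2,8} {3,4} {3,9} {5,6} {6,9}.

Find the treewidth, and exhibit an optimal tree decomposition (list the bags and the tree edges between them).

Treewidth 1.
One such decomposition:
Bags: B1 = {1, 7}  B2 = {1, 4}  B3 = {3, 4}  B4 = {3, 9}  B5 = {6, 9}  B6 = {5, 6}  B7 = {2, 5}  B8 = {2, 8}
Tree: B1–B2, B2–B3, B3–B4, B4–B5, B5–B6, B6–B7, B7–B8

The largest bag has 2 vertices, giving width 1; this decomposition certifies tw(G) ≤ 1. G has an edge, so its treewidth is at least 1. Combining the bounds, tw(G) = 1.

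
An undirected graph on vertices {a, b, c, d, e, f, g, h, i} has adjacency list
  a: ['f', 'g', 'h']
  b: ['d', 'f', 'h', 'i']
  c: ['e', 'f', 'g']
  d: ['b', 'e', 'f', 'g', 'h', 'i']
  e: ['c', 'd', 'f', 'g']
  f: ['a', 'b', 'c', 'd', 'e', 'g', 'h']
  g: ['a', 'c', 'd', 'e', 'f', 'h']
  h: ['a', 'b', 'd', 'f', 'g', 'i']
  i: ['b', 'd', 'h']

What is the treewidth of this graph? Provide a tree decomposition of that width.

Each bag holds 4 vertices, so the decomposition has width 3, which upper-bounds the treewidth. For the lower bound, the 4 vertices {d, e, f, g} are pairwise adjacent, and any tree decomposition puts a clique entirely inside one bag — forcing width ≥ 3. Combining the bounds, tw(G) = 3.

Treewidth 3.
Bags: B1 = {c, e, f, g}  B2 = {d, e, f, g}  B3 = {d, f, g, h}  B4 = {b, d, f, h}  B5 = {a, f, g, h}  B6 = {b, d, h, i}
Tree: B1–B2, B2–B3, B3–B4, B3–B5, B4–B6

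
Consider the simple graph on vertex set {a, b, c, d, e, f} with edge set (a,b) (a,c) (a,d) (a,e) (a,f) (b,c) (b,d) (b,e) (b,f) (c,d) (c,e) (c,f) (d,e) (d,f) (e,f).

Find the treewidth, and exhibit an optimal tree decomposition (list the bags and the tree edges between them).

A single bag containing all 6 vertices is trivially a valid decomposition of width 5. For the lower bound, the 6 vertices {a, b, c, d, e, f} are pairwise adjacent, and any tree decomposition puts a clique entirely inside one bag — forcing width ≥ 5. Hence tw(G) = 5 exactly.

Treewidth 5.
One optimal decomposition is:
Bags: B1 = {a, b, c, d, e, f}
Tree: (single bag)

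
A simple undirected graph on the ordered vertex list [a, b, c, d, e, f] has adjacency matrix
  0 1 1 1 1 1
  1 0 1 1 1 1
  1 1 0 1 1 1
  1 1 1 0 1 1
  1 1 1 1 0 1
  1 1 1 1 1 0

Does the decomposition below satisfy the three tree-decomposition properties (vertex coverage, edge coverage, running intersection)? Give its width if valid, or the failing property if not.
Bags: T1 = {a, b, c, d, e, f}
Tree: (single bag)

Yes; width 5.

Vertex coverage: the bags together contain {a, b, c, d, e, f}, the full vertex set. Edge coverage: each edge of G has both endpoints in at least one bag. Running intersection: for every vertex, the bags containing it form a connected subtree. All three properties hold, so this is a valid tree decomposition of width max|bag| − 1 = 5, and hence tw(G) ≤ 5.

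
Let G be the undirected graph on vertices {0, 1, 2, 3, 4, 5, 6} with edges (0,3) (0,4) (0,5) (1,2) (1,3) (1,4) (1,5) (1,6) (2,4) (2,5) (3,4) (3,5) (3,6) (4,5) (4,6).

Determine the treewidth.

3

A width-3 tree decomposition is:
Bags: B1 = {1, 3, 4, 5}  B2 = {1, 3, 4, 6}  B3 = {0, 3, 4, 5}  B4 = {1, 2, 4, 5}
Tree: B1–B2, B1–B3, B1–B4
Every bag has size at most 4, so the width is 4 − 1 = 3 and tw(G) ≤ 3. Conversely, {0, 3, 4, 5} is a clique of size 4, and the vertices of any clique must share a bag in every tree decomposition; so some bag has ≥ 4 vertices and tw(G) ≥ 3. Therefore the treewidth is 3.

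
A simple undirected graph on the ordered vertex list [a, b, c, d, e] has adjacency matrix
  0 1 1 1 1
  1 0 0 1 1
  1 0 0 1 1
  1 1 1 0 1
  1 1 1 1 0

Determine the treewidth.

A width-3 tree decomposition is:
Bags: B1 = {a, c, d, e}  B2 = {a, b, d, e}
Tree: B1–B2
Each bag holds 4 vertices, so the decomposition has width 3, which upper-bounds the treewidth. On the other hand G contains the 4-clique {a, c, d, e}. A clique must lie in a single bag of any decomposition, so no decomposition can have width below 3. The upper and lower bounds meet at 3, so that is the treewidth.

3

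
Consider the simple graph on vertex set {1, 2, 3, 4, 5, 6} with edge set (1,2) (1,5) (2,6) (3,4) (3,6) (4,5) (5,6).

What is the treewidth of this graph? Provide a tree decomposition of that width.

The largest bag has 3 vertices, giving width 2; this decomposition certifies tw(G) ≤ 2. Since 1–2–6–5–1 is a cycle in G, G is not acyclic. Forests are exactly the graphs of treewidth ≤ 1, so tw(G) ≥ 2. Therefore the treewidth is 2.

Treewidth 2.
One optimal decomposition is:
Bags: B1 = {1, 2, 5}  B2 = {2, 5, 6}  B3 = {4, 5, 6}  B4 = {3, 4, 6}
Tree: B1–B2, B2–B3, B3–B4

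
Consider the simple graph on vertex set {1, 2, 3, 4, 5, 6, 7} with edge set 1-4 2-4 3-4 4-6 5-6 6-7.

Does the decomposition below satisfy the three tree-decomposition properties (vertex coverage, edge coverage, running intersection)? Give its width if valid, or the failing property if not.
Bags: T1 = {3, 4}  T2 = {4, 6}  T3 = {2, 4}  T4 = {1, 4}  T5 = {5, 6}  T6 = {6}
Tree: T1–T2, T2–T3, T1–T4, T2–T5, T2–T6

A tree decomposition must satisfy three properties: every vertex lies in some bag; for every edge, both endpoints lie together in some bag; and for every vertex, the bags containing it form a connected subtree. Here vertex 7 appears in no bag, so the decomposition is invalid.

No — vertex 7 appears in no bag.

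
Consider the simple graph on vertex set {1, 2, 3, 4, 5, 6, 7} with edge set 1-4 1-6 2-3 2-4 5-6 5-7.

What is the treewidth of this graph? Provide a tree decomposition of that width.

Treewidth 1.
One optimal decomposition is:
Bags: B1 = {2, 3}  B2 = {2, 4}  B3 = {1, 4}  B4 = {1, 6}  B5 = {5, 6}  B6 = {5, 7}
Tree: B1–B2, B2–B3, B3–B4, B4–B5, B5–B6

Each bag holds 2 vertices, so the decomposition has width 1, which upper-bounds the treewidth. Any graph with an edge has treewidth ≥ 1, and G has the edge 3–2. Hence tw(G) = 1 exactly.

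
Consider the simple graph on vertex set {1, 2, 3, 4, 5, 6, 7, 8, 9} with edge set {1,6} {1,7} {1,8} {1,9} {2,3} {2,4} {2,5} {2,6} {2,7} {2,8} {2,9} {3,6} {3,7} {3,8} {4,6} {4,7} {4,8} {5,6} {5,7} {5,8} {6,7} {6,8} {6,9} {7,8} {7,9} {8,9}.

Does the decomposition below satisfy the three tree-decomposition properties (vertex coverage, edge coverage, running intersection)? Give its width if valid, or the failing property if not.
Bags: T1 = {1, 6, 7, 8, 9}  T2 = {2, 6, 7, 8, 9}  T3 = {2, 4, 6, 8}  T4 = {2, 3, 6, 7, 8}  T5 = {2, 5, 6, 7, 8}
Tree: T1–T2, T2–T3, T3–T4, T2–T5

No — edge (7,4) lies in no bag.

A tree decomposition must satisfy three properties: every vertex lies in some bag; for every edge, both endpoints lie together in some bag; and for every vertex, the bags containing it form a connected subtree. Here edge (7,4) lies in no bag, so the decomposition is invalid.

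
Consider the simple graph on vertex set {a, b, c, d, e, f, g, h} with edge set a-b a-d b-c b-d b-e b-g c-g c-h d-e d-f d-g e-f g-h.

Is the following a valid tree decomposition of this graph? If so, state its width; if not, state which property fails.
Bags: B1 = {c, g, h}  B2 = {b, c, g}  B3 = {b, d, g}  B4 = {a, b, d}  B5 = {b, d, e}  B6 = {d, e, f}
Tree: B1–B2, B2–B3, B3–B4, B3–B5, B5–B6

Yes; width 2.

Vertex coverage: the bags together contain {a, b, c, d, e, f, g, h}, the full vertex set. Edge coverage: each edge of G has both endpoints in at least one bag. Running intersection: for every vertex, the bags containing it form a connected subtree. All three properties hold, so this is a valid tree decomposition of width max|bag| − 1 = 2, and hence tw(G) ≤ 2.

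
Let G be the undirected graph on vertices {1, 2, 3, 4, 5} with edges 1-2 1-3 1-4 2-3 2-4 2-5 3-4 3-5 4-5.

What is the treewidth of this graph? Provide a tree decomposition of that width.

Treewidth 3.
One optimal decomposition is:
Bags: B1 = {2, 3, 4, 5}  B2 = {1, 2, 3, 4}
Tree: B1–B2

Each bag holds 4 vertices, so the decomposition has width 3, which upper-bounds the treewidth. For the lower bound, the 4 vertices {1, 2, 3, 4} are pairwise adjacent, and any tree decomposition puts a clique entirely inside one bag — forcing width ≥ 3. Hence tw(G) = 3 exactly.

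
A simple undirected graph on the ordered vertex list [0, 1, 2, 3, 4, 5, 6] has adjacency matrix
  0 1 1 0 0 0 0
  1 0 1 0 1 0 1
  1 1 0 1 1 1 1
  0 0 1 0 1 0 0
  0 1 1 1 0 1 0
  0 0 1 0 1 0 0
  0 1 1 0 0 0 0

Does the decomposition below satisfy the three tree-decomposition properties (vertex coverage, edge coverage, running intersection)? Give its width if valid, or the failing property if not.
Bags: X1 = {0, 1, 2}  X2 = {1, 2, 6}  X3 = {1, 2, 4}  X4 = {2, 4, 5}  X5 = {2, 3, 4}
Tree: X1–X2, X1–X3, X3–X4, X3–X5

Yes; width 2.

Vertex coverage: the bags together contain {0, 1, 2, 3, 4, 5, 6}, the full vertex set. Edge coverage: each edge of G has both endpoints in at least one bag. Running intersection: for every vertex, the bags containing it form a connected subtree. All three properties hold, so this is a valid tree decomposition of width max|bag| − 1 = 2, and hence tw(G) ≤ 2.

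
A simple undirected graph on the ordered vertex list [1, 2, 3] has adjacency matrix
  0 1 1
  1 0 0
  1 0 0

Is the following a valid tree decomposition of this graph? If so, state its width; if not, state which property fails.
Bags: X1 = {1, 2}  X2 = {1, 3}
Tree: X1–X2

Yes; width 1.

Vertex coverage: the bags together contain {1, 2, 3}, the full vertex set. Edge coverage: each edge of G has both endpoints in at least one bag. Running intersection: for every vertex, the bags containing it form a connected subtree. All three properties hold, so this is a valid tree decomposition of width max|bag| − 1 = 1, and hence tw(G) ≤ 1.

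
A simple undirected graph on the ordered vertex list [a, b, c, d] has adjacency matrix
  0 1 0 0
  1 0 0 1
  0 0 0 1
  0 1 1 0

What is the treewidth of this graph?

1

A width-1 tree decomposition is:
Bags: B1 = {c, d}  B2 = {b, d}  B3 = {a, b}
Tree: B1–B2, B2–B3
Each bag holds 2 vertices, so the decomposition has width 1, which upper-bounds the treewidth. Since G has at least one edge (e.g. c–d), it is not an edgeless graph, so tw(G) ≥ 1. The upper and lower bounds meet at 1, so that is the treewidth.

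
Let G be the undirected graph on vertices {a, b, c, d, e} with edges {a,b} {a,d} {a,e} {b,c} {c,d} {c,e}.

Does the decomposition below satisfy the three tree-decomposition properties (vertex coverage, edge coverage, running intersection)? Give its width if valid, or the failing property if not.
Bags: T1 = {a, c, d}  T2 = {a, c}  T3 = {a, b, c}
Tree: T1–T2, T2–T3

No — vertex e appears in no bag.

A tree decomposition must satisfy three properties: every vertex lies in some bag; for every edge, both endpoints lie together in some bag; and for every vertex, the bags containing it form a connected subtree. Here vertex e appears in no bag, so the decomposition is invalid.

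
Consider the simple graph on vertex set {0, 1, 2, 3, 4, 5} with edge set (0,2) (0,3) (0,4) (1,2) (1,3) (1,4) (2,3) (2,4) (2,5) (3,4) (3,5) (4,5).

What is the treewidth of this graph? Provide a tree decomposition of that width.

Every bag has size at most 4, so the width is 4 − 1 = 3 and tw(G) ≤ 3. On the other hand G contains the 4-clique {0, 2, 3, 4}. A clique must lie in a single bag of any decomposition, so no decomposition can have width below 3. The upper and lower bounds meet at 3, so that is the treewidth.

Treewidth 3.
Bags: B1 = {0, 2, 3, 4}  B2 = {1, 2, 3, 4}  B3 = {2, 3, 4, 5}
Tree: B1–B2, B2–B3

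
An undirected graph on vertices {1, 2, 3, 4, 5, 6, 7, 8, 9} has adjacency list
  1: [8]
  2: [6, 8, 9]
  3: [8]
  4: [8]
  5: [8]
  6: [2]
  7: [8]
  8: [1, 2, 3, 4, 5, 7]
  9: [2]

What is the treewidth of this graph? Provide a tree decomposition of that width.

Treewidth 1.
One optimal decomposition is:
Bags: B1 = {2, 8}  B2 = {1, 8}  B3 = {5, 8}  B4 = {4, 8}  B5 = {3, 8}  B6 = {7, 8}  B7 = {2, 9}  B8 = {2, 6}
Tree: B1–B2, B2–B3, B2–B4, B4–B5, B5–B6, B1–B7, B7–B8

Each bag holds 2 vertices, so the decomposition has width 1, which upper-bounds the treewidth. Any graph with an edge has treewidth ≥ 1, and G has the edge 2–8. Hence tw(G) = 1 exactly.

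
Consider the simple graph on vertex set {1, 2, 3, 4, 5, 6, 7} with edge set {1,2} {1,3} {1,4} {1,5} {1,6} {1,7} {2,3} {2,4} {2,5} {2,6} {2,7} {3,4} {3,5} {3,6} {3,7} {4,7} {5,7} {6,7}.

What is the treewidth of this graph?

4

A width-4 tree decomposition is:
Bags: B1 = {1, 2, 3, 6, 7}  B2 = {1, 2, 3, 4, 7}  B3 = {1, 2, 3, 5, 7}
Tree: B1–B2, B2–B3
Each bag holds 5 vertices, so the decomposition has width 4, which upper-bounds the treewidth. On the other hand G contains the 5-clique {1, 2, 3, 4, 7}. A clique must lie in a single bag of any decomposition, so no decomposition can have width below 4. Therefore the treewidth is 4.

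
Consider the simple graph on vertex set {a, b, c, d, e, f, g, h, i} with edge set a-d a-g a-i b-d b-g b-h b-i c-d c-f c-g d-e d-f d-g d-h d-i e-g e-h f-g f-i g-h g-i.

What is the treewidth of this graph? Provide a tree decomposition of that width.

Treewidth 3.
One optimal decomposition is:
Bags: B1 = {d, f, g, i}  B2 = {c, d, f, g}  B3 = {b, d, g, i}  B4 = {b, d, g, h}  B5 = {d, e, g, h}  B6 = {a, d, g, i}
Tree: B1–B2, B1–B3, B3–B4, B4–B5, B1–B6

The largest bag has 4 vertices, giving width 3; this decomposition certifies tw(G) ≤ 3. On the other hand G contains the 4-clique {d, e, g, h}. A clique must lie in a single bag of any decomposition, so no decomposition can have width below 3. Hence tw(G) = 3 exactly.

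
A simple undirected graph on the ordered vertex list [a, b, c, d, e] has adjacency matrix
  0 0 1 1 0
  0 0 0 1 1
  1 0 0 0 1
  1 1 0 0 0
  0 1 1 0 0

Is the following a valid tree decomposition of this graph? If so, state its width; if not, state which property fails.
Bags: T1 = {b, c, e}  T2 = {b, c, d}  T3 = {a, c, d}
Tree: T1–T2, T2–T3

Yes; width 2.

Every vertex of G appears in some bag (union = {a, b, c, d, e}); every edge is covered by a bag; and for each vertex v the set of bags containing v is connected in the bag tree. The decomposition is therefore valid. The largest bag has 3 vertices, so the width is 2.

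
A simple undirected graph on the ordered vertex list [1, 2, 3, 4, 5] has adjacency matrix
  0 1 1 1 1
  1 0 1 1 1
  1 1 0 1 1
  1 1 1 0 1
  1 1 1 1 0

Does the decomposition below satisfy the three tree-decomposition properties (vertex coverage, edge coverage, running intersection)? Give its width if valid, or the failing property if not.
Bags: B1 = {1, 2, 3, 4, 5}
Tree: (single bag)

Yes; width 4.

Checking the three conditions: (i) the bags cover all of {1, 2, 3, 4, 5}; (ii) for each edge, some bag contains both endpoints; (iii) the bags containing any fixed vertex form a subtree. All hold, so the decomposition is valid with width 5 − 1 = 4.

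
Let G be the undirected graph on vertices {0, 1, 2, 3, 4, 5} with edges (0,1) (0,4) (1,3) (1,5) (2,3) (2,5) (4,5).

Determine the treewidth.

2

A width-2 tree decomposition is:
Bags: B1 = {2, 3, 5}  B2 = {1, 3, 5}  B3 = {1, 4, 5}  B4 = {0, 1, 4}
Tree: B1–B2, B2–B3, B3–B4
Every bag has size at most 3, so the width is 3 − 1 = 2 and tw(G) ≤ 2. For the lower bound, G contains the cycle 2–3–1–5–2, so G is not a forest; only forests have treewidth ≤ 1, hence tw(G) ≥ 2. The upper and lower bounds meet at 2, so that is the treewidth.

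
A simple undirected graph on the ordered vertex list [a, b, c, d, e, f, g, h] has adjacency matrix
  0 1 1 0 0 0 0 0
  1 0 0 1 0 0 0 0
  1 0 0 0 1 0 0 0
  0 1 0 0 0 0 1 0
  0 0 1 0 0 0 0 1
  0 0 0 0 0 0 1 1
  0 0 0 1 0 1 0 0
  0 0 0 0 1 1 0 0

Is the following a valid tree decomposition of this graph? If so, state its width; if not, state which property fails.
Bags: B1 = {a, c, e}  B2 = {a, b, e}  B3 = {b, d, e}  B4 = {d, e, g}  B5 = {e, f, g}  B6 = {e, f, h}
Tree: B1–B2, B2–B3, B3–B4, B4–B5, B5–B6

Yes; width 2.

Every vertex of G appears in some bag (union = {a, b, c, d, e, f, g, h}); every edge is covered by a bag; and for each vertex v the set of bags containing v is connected in the bag tree. The decomposition is therefore valid. The largest bag has 3 vertices, so the width is 2.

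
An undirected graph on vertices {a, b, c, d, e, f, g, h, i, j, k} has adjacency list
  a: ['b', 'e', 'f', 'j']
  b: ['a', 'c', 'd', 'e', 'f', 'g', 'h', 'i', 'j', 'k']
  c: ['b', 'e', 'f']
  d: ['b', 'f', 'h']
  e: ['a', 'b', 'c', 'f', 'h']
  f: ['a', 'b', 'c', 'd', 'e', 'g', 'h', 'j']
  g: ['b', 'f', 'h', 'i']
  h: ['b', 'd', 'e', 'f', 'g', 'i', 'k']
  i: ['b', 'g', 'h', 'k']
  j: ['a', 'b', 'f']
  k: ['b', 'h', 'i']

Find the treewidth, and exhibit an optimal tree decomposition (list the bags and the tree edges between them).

Treewidth 3.
One such decomposition:
Bags: B1 = {b, f, g, h}  B2 = {b, e, f, h}  B3 = {b, d, f, h}  B4 = {b, c, e, f}  B5 = {b, g, h, i}  B6 = {a, b, e, f}  B7 = {a, b, f, j}  B8 = {b, h, i, k}
Tree: B1–B2, B2–B3, B2–B4, B1–B5, B4–B6, B6–B7, B5–B8

The largest bag has 4 vertices, giving width 3; this decomposition certifies tw(G) ≤ 3. Conversely, {a, b, f, j} is a clique of size 4, and the vertices of any clique must share a bag in every tree decomposition; so some bag has ≥ 4 vertices and tw(G) ≥ 3. The upper and lower bounds meet at 3, so that is the treewidth.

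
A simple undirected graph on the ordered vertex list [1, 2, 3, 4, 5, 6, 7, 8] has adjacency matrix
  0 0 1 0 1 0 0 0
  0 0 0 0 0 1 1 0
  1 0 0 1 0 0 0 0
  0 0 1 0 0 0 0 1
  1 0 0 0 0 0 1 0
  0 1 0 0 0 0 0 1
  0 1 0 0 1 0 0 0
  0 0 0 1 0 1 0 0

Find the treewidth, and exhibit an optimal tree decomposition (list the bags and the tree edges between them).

Every bag has size at most 3, so the width is 3 − 1 = 2 and tw(G) ≤ 2. The edges 3–4–8–6–2–7–5–1–3 form a cycle, so G is not a tree and its treewidth is at least 2. The upper and lower bounds meet at 2, so that is the treewidth.

Treewidth 2.
One such decomposition:
Bags: B1 = {3, 4, 8}  B2 = {3, 6, 8}  B3 = {2, 3, 6}  B4 = {2, 3, 7}  B5 = {3, 5, 7}  B6 = {1, 3, 5}
Tree: B1–B2, B2–B3, B3–B4, B4–B5, B5–B6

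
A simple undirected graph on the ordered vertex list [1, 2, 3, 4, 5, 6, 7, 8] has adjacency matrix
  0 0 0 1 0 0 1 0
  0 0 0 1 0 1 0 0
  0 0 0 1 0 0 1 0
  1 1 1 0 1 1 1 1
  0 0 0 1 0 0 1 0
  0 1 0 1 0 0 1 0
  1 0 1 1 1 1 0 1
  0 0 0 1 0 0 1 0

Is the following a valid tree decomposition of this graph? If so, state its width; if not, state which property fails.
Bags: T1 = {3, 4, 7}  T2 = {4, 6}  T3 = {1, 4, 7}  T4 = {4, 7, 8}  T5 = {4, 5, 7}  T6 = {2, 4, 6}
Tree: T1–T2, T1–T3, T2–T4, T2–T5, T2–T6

No — edge (7,6) lies in no bag.

A tree decomposition must satisfy three properties: every vertex lies in some bag; for every edge, both endpoints lie together in some bag; and for every vertex, the bags containing it form a connected subtree. Here edge (7,6) lies in no bag, so the decomposition is invalid.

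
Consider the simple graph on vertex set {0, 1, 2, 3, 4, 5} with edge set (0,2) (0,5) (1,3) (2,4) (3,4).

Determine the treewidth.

A width-1 tree decomposition is:
Bags: B1 = {1, 3}  B2 = {3, 4}  B3 = {2, 4}  B4 = {0, 2}  B5 = {0, 5}
Tree: B1–B2, B2–B3, B3–B4, B4–B5
Every bag has size at most 2, so the width is 2 − 1 = 1 and tw(G) ≤ 1. Since G has at least one edge (e.g. 1–3), it is not an edgeless graph, so tw(G) ≥ 1. The upper and lower bounds meet at 1, so that is the treewidth.

1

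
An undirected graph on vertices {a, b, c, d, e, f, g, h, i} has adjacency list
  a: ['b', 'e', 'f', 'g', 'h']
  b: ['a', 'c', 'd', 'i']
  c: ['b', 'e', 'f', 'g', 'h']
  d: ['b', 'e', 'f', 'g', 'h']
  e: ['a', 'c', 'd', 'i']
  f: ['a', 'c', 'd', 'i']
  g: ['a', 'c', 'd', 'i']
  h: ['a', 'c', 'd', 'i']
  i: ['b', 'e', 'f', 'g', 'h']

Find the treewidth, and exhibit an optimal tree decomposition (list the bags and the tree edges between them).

Each bag holds 5 vertices, so the decomposition has width 4, which upper-bounds the treewidth. For the lower bound: the 5 vertex sets {b,i}, {d,f}, {a,e}, {c}, {g} are disjoint, each induces a connected subgraph, and every pair is joined by at least one edge of G. Contracting each set to a single vertex therefore yields K_{5} as a minor, and since treewidth is minor-monotone, tw(G) ≥ tw(K_{5}) = 4. Combining the bounds, tw(G) = 4.

Treewidth 4.
Bags: B1 = {a, b, c, d, i}  B2 = {a, c, d, f, i}  B3 = {a, c, d, e, i}  B4 = {a, c, d, g, i}  B5 = {a, c, d, h, i}
Tree: B1–B2, B2–B3, B3–B4, B4–B5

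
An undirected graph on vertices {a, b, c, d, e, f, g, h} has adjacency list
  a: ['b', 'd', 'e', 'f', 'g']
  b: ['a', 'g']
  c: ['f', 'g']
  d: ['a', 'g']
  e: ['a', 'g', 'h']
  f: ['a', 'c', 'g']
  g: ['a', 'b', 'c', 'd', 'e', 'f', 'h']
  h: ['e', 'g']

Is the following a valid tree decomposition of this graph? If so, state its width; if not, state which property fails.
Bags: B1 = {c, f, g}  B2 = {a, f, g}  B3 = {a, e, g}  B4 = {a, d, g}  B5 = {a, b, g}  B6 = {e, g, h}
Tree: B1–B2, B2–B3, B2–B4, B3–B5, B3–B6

Yes; width 2.

Vertex coverage: the bags together contain {a, b, c, d, e, f, g, h}, the full vertex set. Edge coverage: each edge of G has both endpoints in at least one bag. Running intersection: for every vertex, the bags containing it form a connected subtree. All three properties hold, so this is a valid tree decomposition of width max|bag| − 1 = 2, and hence tw(G) ≤ 2.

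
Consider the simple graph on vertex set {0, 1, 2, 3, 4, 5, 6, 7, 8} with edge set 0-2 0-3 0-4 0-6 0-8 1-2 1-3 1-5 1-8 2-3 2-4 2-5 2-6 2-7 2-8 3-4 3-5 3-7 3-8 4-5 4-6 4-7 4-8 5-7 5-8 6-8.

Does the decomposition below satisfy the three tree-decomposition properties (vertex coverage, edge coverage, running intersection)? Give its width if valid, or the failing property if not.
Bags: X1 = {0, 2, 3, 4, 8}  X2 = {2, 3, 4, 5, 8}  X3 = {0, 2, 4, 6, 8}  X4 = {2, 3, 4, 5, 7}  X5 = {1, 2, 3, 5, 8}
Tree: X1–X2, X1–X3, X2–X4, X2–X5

Vertex coverage: the bags together contain {0, 1, 2, 3, 4, 5, 6, 7, 8}, the full vertex set. Edge coverage: each edge of G has both endpoints in at least one bag. Running intersection: for every vertex, the bags containing it form a connected subtree. All three properties hold, so this is a valid tree decomposition of width max|bag| − 1 = 4, and hence tw(G) ≤ 4.

Yes; width 4.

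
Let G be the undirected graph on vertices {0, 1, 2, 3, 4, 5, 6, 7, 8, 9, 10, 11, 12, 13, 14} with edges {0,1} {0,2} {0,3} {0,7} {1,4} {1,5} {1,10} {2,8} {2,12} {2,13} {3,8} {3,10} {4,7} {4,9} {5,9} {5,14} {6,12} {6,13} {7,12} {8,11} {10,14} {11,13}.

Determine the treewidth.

A width-3 tree decomposition is:
Bags: B1 = {6, 8, 11, 13}  B2 = {2, 6, 8, 13}  B3 = {2, 6, 8, 12}  B4 = {2, 3, 8, 12}  B5 = {0, 2, 3, 12}  B6 = {0, 3, 7, 12}  B7 = {0, 3, 7, 10}  B8 = {0, 1, 7, 10}  B9 = {1, 4, 7, 10}  B10 = {1, 4, 10, 14}  B11 = {1, 4, 5, 14}  B12 = {4, 5, 9, 14}
Tree: B1–B2, B2–B3, B3–B4, B4–B5, B5–B6, B6–B7, B7–B8, B8–B9, B9–B10, B10–B11, B11–B12
Each bag holds 4 vertices, so the decomposition has width 3, which upper-bounds the treewidth. For the lower bound: the 4 vertex sets {6,11,13}, {8}, {2}, {0,3,7,12} are disjoint, each induces a connected subgraph, and every pair is joined by at least one edge of G. Contracting each set to a single vertex therefore yields K_{4} as a minor, and since treewidth is minor-monotone, tw(G) ≥ tw(K_{4}) = 3. Therefore the treewidth is 3.

3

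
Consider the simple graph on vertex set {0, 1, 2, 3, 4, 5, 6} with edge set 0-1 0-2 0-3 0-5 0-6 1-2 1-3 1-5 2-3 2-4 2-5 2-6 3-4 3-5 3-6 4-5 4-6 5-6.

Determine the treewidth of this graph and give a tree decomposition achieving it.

Treewidth 4.
One such decomposition:
Bags: B1 = {0, 1, 2, 3, 5}  B2 = {0, 2, 3, 5, 6}  B3 = {2, 3, 4, 5, 6}
Tree: B1–B2, B2–B3

Every bag has size at most 5, so the width is 5 − 1 = 4 and tw(G) ≤ 4. For the lower bound, the 5 vertices {0, 1, 2, 3, 5} are pairwise adjacent, and any tree decomposition puts a clique entirely inside one bag — forcing width ≥ 4. Hence tw(G) = 4 exactly.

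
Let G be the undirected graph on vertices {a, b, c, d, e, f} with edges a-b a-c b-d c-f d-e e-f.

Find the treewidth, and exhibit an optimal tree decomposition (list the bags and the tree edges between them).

The largest bag has 3 vertices, giving width 2; this decomposition certifies tw(G) ≤ 2. For the lower bound, G contains the cycle d–b–a–c–f–e–d, so G is not a forest; only forests have treewidth ≤ 1, hence tw(G) ≥ 2. Hence tw(G) = 2 exactly.

Treewidth 2.
Bags: B1 = {a, b, d}  B2 = {a, c, d}  B3 = {c, d, f}  B4 = {d, e, f}
Tree: B1–B2, B2–B3, B3–B4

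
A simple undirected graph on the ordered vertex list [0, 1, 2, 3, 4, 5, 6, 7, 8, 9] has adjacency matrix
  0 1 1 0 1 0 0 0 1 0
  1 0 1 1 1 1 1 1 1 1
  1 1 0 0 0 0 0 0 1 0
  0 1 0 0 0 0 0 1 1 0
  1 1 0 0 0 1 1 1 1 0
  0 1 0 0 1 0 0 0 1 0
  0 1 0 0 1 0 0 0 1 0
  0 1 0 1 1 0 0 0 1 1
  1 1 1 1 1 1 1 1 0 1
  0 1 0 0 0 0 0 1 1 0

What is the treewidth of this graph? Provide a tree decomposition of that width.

Treewidth 3.
One optimal decomposition is:
Bags: B1 = {1, 4, 7, 8}  B2 = {1, 3, 7, 8}  B3 = {1, 4, 5, 8}  B4 = {1, 4, 6, 8}  B5 = {0, 1, 4, 8}  B6 = {1, 7, 8, 9}  B7 = {0, 1, 2, 8}
Tree: B1–B2, B1–B3, B1–B4, B3–B5, B1–B6, B5–B7

The largest bag has 4 vertices, giving width 3; this decomposition certifies tw(G) ≤ 3. For the lower bound, the 4 vertices {1, 7, 8, 9} are pairwise adjacent, and any tree decomposition puts a clique entirely inside one bag — forcing width ≥ 3. Combining the bounds, tw(G) = 3.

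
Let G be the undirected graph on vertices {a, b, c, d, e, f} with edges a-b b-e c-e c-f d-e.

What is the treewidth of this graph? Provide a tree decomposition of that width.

Treewidth 1.
Bags: B1 = {b, e}  B2 = {a, b}  B3 = {d, e}  B4 = {c, e}  B5 = {c, f}
Tree: B1–B2, B1–B3, B1–B4, B4–B5

The largest bag has 2 vertices, giving width 1; this decomposition certifies tw(G) ≤ 1. Since G has at least one edge (e.g. e–b), it is not an edgeless graph, so tw(G) ≥ 1. Hence tw(G) = 1 exactly.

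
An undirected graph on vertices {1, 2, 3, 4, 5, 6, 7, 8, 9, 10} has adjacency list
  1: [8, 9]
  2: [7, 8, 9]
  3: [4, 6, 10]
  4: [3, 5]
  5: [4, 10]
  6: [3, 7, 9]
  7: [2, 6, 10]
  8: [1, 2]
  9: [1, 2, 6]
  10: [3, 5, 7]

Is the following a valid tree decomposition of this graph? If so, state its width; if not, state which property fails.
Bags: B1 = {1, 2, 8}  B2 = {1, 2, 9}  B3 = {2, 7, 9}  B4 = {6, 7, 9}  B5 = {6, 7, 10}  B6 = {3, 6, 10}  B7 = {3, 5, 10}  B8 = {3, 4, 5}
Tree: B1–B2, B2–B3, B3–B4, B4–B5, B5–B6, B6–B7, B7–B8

Checking the three conditions: (i) the bags cover all of {1, 2, 3, 4, 5, 6, 7, 8, 9, 10}; (ii) for each edge, some bag contains both endpoints; (iii) the bags containing any fixed vertex form a subtree. All hold, so the decomposition is valid with width 3 − 1 = 2.

Yes; width 2.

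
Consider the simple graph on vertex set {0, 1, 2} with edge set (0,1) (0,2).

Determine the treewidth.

1

A width-1 tree decomposition is:
Bags: B1 = {0, 2}  B2 = {0, 1}
Tree: B1–B2
Every bag has size at most 2, so the width is 2 − 1 = 1 and tw(G) ≤ 1. Any graph with an edge has treewidth ≥ 1, and G has the edge 2–0. Hence tw(G) = 1 exactly.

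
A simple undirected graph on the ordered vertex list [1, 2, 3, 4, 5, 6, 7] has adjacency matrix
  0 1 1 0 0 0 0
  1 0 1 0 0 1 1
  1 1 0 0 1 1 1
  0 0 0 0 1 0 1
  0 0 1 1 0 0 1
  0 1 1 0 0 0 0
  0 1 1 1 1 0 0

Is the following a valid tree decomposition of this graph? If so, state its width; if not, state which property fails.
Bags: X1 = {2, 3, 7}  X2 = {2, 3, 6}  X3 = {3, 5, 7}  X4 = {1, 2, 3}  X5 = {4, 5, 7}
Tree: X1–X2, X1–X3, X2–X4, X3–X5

Yes; width 2.

Checking the three conditions: (i) the bags cover all of {1, 2, 3, 4, 5, 6, 7}; (ii) for each edge, some bag contains both endpoints; (iii) the bags containing any fixed vertex form a subtree. All hold, so the decomposition is valid with width 3 − 1 = 2.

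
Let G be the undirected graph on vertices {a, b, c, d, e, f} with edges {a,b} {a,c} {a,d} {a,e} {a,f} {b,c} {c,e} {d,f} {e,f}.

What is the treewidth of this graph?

A width-2 tree decomposition is:
Bags: B1 = {a, e, f}  B2 = {a, d, f}  B3 = {a, c, e}  B4 = {a, b, c}
Tree: B1–B2, B1–B3, B3–B4
The largest bag has 3 vertices, giving width 2; this decomposition certifies tw(G) ≤ 2. For the lower bound, the 3 vertices {a, c, e} are pairwise adjacent, and any tree decomposition puts a clique entirely inside one bag — forcing width ≥ 2. Therefore the treewidth is 2.

2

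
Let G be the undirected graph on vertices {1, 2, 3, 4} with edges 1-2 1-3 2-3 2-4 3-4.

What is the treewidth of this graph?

2

A width-2 tree decomposition is:
Bags: B1 = {2, 3, 4}  B2 = {1, 2, 3}
Tree: B1–B2
Each bag holds 3 vertices, so the decomposition has width 2, which upper-bounds the treewidth. On the other hand G contains the 3-clique {1, 2, 3}. A clique must lie in a single bag of any decomposition, so no decomposition can have width below 2. Therefore the treewidth is 2.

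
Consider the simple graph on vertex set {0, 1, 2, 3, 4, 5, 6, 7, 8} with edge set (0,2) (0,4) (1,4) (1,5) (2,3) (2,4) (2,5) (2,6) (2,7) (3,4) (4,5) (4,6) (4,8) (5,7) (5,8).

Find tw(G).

A width-2 tree decomposition is:
Bags: B1 = {1, 4, 5}  B2 = {4, 5, 8}  B3 = {2, 4, 5}  B4 = {0, 2, 4}  B5 = {2, 5, 7}  B6 = {2, 4, 6}  B7 = {2, 3, 4}
Tree: B1–B2, B1–B3, B3–B4, B3–B5, B4–B6, B6–B7
The largest bag has 3 vertices, giving width 2; this decomposition certifies tw(G) ≤ 2. Conversely, {4, 5, 8} is a clique of size 3, and the vertices of any clique must share a bag in every tree decomposition; so some bag has ≥ 3 vertices and tw(G) ≥ 2. Therefore the treewidth is 2.

2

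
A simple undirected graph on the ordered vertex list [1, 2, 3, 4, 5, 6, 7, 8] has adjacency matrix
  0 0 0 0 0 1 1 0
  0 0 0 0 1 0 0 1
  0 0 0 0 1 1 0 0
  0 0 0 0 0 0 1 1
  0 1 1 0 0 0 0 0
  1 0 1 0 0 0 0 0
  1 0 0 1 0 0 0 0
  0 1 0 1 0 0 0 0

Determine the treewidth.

A width-2 tree decomposition is:
Bags: B1 = {2, 4, 8}  B2 = {2, 4, 7}  B3 = {1, 2, 7}  B4 = {1, 2, 6}  B5 = {2, 3, 6}  B6 = {2, 3, 5}
Tree: B1–B2, B2–B3, B3–B4, B4–B5, B5–B6
The largest bag has 3 vertices, giving width 2; this decomposition certifies tw(G) ≤ 2. Since 2–8–4–7–1–6–3–5–2 is a cycle in G, G is not acyclic. Forests are exactly the graphs of treewidth ≤ 1, so tw(G) ≥ 2. Combining the bounds, tw(G) = 2.

2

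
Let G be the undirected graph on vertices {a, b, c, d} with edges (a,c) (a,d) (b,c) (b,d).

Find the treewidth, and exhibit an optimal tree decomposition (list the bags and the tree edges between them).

Each bag holds 3 vertices, so the decomposition has width 2, which upper-bounds the treewidth. For the lower bound, G contains the cycle d–b–c–a–d, so G is not a forest; only forests have treewidth ≤ 1, hence tw(G) ≥ 2. Therefore the treewidth is 2.

Treewidth 2.
One optimal decomposition is:
Bags: B1 = {b, c, d}  B2 = {a, c, d}
Tree: B1–B2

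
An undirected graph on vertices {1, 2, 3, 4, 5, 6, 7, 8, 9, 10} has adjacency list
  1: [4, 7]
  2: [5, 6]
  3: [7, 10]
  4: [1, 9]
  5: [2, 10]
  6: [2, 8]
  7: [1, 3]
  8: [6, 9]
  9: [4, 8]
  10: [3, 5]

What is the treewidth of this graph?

2

A width-2 tree decomposition is:
Bags: B1 = {3, 5, 10}  B2 = {3, 5, 7}  B3 = {1, 5, 7}  B4 = {1, 4, 5}  B5 = {4, 5, 9}  B6 = {5, 8, 9}  B7 = {5, 6, 8}  B8 = {2, 5, 6}
Tree: B1–B2, B2–B3, B3–B4, B4–B5, B5–B6, B6–B7, B7–B8
Every bag has size at most 3, so the width is 3 − 1 = 2 and tw(G) ≤ 2. For the lower bound, G contains the cycle 5–10–3–7–1–4–9–8–6–2–5, so G is not a forest; only forests have treewidth ≤ 1, hence tw(G) ≥ 2. Hence tw(G) = 2 exactly.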